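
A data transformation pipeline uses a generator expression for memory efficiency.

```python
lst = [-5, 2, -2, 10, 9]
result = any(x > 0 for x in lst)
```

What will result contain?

Step 1: Check x > 0 for each element in [-5, 2, -2, 10, 9]:
  -5 > 0: False
  2 > 0: True
  -2 > 0: False
  10 > 0: True
  9 > 0: True
Step 2: any() returns True.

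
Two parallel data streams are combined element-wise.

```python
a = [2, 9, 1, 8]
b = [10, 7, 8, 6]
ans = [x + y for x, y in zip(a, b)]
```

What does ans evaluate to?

Step 1: Add corresponding elements:
  2 + 10 = 12
  9 + 7 = 16
  1 + 8 = 9
  8 + 6 = 14
Therefore ans = [12, 16, 9, 14].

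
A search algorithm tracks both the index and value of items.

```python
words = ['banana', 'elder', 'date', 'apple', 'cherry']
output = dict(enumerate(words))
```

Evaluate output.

Step 1: enumerate pairs indices with words:
  0 -> 'banana'
  1 -> 'elder'
  2 -> 'date'
  3 -> 'apple'
  4 -> 'cherry'
Therefore output = {0: 'banana', 1: 'elder', 2: 'date', 3: 'apple', 4: 'cherry'}.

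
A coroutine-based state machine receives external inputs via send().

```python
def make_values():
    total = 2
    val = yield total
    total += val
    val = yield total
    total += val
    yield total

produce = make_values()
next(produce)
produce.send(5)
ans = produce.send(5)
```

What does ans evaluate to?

Step 1: next() -> yield total=2.
Step 2: send(5) -> val=5, total = 2+5 = 7, yield 7.
Step 3: send(5) -> val=5, total = 7+5 = 12, yield 12.
Therefore ans = 12.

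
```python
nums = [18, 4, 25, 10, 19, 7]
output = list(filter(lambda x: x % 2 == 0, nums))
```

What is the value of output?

Step 1: Filter elements divisible by 2:
  18 % 2 = 0: kept
  4 % 2 = 0: kept
  25 % 2 = 1: removed
  10 % 2 = 0: kept
  19 % 2 = 1: removed
  7 % 2 = 1: removed
Therefore output = [18, 4, 10].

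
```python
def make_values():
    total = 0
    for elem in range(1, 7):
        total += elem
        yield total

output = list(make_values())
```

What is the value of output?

Step 1: Generator accumulates running sum:
  elem=1: total = 1, yield 1
  elem=2: total = 3, yield 3
  elem=3: total = 6, yield 6
  elem=4: total = 10, yield 10
  elem=5: total = 15, yield 15
  elem=6: total = 21, yield 21
Therefore output = [1, 3, 6, 10, 15, 21].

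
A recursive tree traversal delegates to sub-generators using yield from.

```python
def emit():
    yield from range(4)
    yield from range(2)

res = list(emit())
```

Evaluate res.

Step 1: Trace yields in order:
  yield 0
  yield 1
  yield 2
  yield 3
  yield 0
  yield 1
Therefore res = [0, 1, 2, 3, 0, 1].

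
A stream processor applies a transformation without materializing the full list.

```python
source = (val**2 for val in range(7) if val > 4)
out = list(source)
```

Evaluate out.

Step 1: For range(7), keep val > 4, then square:
  val=0: 0 <= 4, excluded
  val=1: 1 <= 4, excluded
  val=2: 2 <= 4, excluded
  val=3: 3 <= 4, excluded
  val=4: 4 <= 4, excluded
  val=5: 5 > 4, yield 5**2 = 25
  val=6: 6 > 4, yield 6**2 = 36
Therefore out = [25, 36].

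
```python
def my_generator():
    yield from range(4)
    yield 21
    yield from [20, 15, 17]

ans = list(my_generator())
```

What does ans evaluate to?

Step 1: Trace yields in order:
  yield 0
  yield 1
  yield 2
  yield 3
  yield 21
  yield 20
  yield 15
  yield 17
Therefore ans = [0, 1, 2, 3, 21, 20, 15, 17].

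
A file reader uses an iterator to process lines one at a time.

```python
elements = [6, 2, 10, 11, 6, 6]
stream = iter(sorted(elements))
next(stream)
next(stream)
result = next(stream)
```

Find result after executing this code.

Step 1: sorted([6, 2, 10, 11, 6, 6]) = [2, 6, 6, 6, 10, 11].
Step 2: Create iterator and skip 2 elements.
Step 3: next() returns 6.
Therefore result = 6.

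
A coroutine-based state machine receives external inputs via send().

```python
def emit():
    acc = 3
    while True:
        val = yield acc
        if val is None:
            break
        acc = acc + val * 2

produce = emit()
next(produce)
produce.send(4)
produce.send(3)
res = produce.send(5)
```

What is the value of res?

Step 1: next() -> yield acc=3.
Step 2: send(4) -> val=4, acc = 3 + 4*2 = 11, yield 11.
Step 3: send(3) -> val=3, acc = 11 + 3*2 = 17, yield 17.
Step 4: send(5) -> val=5, acc = 17 + 5*2 = 27, yield 27.
Therefore res = 27.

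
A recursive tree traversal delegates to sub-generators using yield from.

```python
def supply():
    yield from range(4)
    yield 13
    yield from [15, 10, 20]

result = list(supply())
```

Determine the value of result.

Step 1: Trace yields in order:
  yield 0
  yield 1
  yield 2
  yield 3
  yield 13
  yield 15
  yield 10
  yield 20
Therefore result = [0, 1, 2, 3, 13, 15, 10, 20].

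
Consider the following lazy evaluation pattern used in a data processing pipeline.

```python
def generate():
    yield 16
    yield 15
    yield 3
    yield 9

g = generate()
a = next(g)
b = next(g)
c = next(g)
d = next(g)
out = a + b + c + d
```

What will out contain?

Step 1: Create generator and consume all values:
  a = next(g) = 16
  b = next(g) = 15
  c = next(g) = 3
  d = next(g) = 9
Step 2: out = 16 + 15 + 3 + 9 = 43.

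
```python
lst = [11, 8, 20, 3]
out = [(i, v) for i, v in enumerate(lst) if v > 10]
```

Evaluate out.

Step 1: Filter enumerate([11, 8, 20, 3]) keeping v > 10:
  (0, 11): 11 > 10, included
  (1, 8): 8 <= 10, excluded
  (2, 20): 20 > 10, included
  (3, 3): 3 <= 10, excluded
Therefore out = [(0, 11), (2, 20)].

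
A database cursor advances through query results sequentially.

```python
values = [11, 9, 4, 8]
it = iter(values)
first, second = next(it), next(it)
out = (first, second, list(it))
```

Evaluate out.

Step 1: Create iterator over [11, 9, 4, 8].
Step 2: first = 11, second = 9.
Step 3: Remaining elements: [4, 8].
Therefore out = (11, 9, [4, 8]).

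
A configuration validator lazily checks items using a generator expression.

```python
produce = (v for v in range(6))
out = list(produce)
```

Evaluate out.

Step 1: Generator expression iterates range(6): [0, 1, 2, 3, 4, 5].
Step 2: list() collects all values.
Therefore out = [0, 1, 2, 3, 4, 5].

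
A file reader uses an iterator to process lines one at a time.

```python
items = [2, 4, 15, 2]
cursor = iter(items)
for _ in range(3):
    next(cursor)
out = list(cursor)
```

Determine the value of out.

Step 1: Create iterator over [2, 4, 15, 2].
Step 2: Advance 3 positions (consuming [2, 4, 15]).
Step 3: list() collects remaining elements: [2].
Therefore out = [2].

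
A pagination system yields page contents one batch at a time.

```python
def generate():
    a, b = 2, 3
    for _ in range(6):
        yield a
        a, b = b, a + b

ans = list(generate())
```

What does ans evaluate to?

Step 1: Fibonacci-like sequence starting with a=2, b=3:
  Iteration 1: yield a=2, then a,b = 3,5
  Iteration 2: yield a=3, then a,b = 5,8
  Iteration 3: yield a=5, then a,b = 8,13
  Iteration 4: yield a=8, then a,b = 13,21
  Iteration 5: yield a=13, then a,b = 21,34
  Iteration 6: yield a=21, then a,b = 34,55
Therefore ans = [2, 3, 5, 8, 13, 21].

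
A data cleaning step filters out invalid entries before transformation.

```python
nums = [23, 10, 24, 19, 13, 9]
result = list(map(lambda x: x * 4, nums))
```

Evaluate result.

Step 1: Apply lambda x: x * 4 to each element:
  23 -> 92
  10 -> 40
  24 -> 96
  19 -> 76
  13 -> 52
  9 -> 36
Therefore result = [92, 40, 96, 76, 52, 36].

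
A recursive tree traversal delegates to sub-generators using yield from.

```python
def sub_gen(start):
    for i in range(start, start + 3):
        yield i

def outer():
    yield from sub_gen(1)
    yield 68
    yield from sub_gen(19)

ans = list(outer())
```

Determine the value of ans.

Step 1: outer() delegates to sub_gen(1):
  yield 1
  yield 2
  yield 3
Step 2: yield 68
Step 3: Delegates to sub_gen(19):
  yield 19
  yield 20
  yield 21
Therefore ans = [1, 2, 3, 68, 19, 20, 21].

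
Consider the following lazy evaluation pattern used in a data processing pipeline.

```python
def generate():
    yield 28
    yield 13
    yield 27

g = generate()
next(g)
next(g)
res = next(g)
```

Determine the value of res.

Step 1: generate() creates a generator.
Step 2: next(g) yields 28 (consumed and discarded).
Step 3: next(g) yields 13 (consumed and discarded).
Step 4: next(g) yields 27, assigned to res.
Therefore res = 27.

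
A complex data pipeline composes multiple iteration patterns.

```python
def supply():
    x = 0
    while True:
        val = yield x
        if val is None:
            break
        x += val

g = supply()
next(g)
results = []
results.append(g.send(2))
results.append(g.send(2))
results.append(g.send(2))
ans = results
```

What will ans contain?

Step 1: next(g) -> yield 0.
Step 2: send(2) -> x = 2, yield 2.
Step 3: send(2) -> x = 4, yield 4.
Step 4: send(2) -> x = 6, yield 6.
Therefore ans = [2, 4, 6].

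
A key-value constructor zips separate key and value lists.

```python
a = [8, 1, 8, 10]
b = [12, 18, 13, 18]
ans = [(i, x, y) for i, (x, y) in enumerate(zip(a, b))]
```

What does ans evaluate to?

Step 1: enumerate(zip(a, b)) gives index with paired elements:
  i=0: (8, 12)
  i=1: (1, 18)
  i=2: (8, 13)
  i=3: (10, 18)
Therefore ans = [(0, 8, 12), (1, 1, 18), (2, 8, 13), (3, 10, 18)].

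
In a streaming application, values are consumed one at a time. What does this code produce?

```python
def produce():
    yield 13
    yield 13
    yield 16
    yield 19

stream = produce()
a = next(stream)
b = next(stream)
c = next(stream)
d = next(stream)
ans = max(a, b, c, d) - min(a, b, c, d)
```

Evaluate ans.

Step 1: Create generator and consume all values:
  a = next(stream) = 13
  b = next(stream) = 13
  c = next(stream) = 16
  d = next(stream) = 19
Step 2: max = 19, min = 13, ans = 19 - 13 = 6.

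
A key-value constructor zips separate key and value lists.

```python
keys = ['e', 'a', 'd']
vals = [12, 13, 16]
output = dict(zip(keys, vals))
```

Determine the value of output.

Step 1: zip pairs keys with values:
  'e' -> 12
  'a' -> 13
  'd' -> 16
Therefore output = {'e': 12, 'a': 13, 'd': 16}.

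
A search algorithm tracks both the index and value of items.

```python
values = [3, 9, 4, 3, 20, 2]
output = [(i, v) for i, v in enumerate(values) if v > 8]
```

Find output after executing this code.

Step 1: Filter enumerate([3, 9, 4, 3, 20, 2]) keeping v > 8:
  (0, 3): 3 <= 8, excluded
  (1, 9): 9 > 8, included
  (2, 4): 4 <= 8, excluded
  (3, 3): 3 <= 8, excluded
  (4, 20): 20 > 8, included
  (5, 2): 2 <= 8, excluded
Therefore output = [(1, 9), (4, 20)].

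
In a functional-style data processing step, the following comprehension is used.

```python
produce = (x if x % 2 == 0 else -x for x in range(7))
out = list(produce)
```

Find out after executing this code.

Step 1: For each x in range(7), yield x if even, else -x:
  x=0: even, yield 0
  x=1: odd, yield -1
  x=2: even, yield 2
  x=3: odd, yield -3
  x=4: even, yield 4
  x=5: odd, yield -5
  x=6: even, yield 6
Therefore out = [0, -1, 2, -3, 4, -5, 6].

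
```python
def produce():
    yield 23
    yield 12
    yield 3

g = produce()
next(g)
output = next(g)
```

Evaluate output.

Step 1: produce() creates a generator.
Step 2: next(g) yields 23 (consumed and discarded).
Step 3: next(g) yields 12, assigned to output.
Therefore output = 12.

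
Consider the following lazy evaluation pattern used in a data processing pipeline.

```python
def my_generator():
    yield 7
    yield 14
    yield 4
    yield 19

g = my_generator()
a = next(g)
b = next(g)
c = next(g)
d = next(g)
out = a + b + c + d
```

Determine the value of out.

Step 1: Create generator and consume all values:
  a = next(g) = 7
  b = next(g) = 14
  c = next(g) = 4
  d = next(g) = 19
Step 2: out = 7 + 14 + 4 + 19 = 44.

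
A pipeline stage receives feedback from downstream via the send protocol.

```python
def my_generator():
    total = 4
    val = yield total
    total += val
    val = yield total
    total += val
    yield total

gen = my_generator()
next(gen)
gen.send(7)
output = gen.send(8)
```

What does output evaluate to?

Step 1: next() -> yield total=4.
Step 2: send(7) -> val=7, total = 4+7 = 11, yield 11.
Step 3: send(8) -> val=8, total = 11+8 = 19, yield 19.
Therefore output = 19.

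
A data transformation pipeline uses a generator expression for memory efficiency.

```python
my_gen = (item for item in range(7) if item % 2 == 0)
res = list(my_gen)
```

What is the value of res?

Step 1: Filter range(7) keeping only even values:
  item=0: even, included
  item=1: odd, excluded
  item=2: even, included
  item=3: odd, excluded
  item=4: even, included
  item=5: odd, excluded
  item=6: even, included
Therefore res = [0, 2, 4, 6].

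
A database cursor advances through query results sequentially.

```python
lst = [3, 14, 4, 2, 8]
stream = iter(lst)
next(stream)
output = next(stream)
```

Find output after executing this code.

Step 1: Create iterator over [3, 14, 4, 2, 8].
Step 2: next() consumes 3.
Step 3: next() returns 14.
Therefore output = 14.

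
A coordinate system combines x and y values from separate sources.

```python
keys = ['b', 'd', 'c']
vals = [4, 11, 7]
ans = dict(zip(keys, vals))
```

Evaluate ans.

Step 1: zip pairs keys with values:
  'b' -> 4
  'd' -> 11
  'c' -> 7
Therefore ans = {'b': 4, 'd': 11, 'c': 7}.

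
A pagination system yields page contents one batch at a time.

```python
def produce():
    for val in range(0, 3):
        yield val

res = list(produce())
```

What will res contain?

Step 1: The generator yields each value from range(0, 3).
Step 2: list() consumes all yields: [0, 1, 2].
Therefore res = [0, 1, 2].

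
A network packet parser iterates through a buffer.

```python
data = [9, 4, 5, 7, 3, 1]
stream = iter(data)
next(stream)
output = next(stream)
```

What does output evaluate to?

Step 1: Create iterator over [9, 4, 5, 7, 3, 1].
Step 2: next() consumes 9.
Step 3: next() returns 4.
Therefore output = 4.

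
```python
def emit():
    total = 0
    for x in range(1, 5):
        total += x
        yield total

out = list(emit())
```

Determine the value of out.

Step 1: Generator accumulates running sum:
  x=1: total = 1, yield 1
  x=2: total = 3, yield 3
  x=3: total = 6, yield 6
  x=4: total = 10, yield 10
Therefore out = [1, 3, 6, 10].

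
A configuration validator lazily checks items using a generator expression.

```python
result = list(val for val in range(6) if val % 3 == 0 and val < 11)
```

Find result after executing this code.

Step 1: Filter range(6) where val % 3 == 0 and val < 11:
  val=0: both conditions met, included
  val=1: excluded (1 % 3 != 0)
  val=2: excluded (2 % 3 != 0)
  val=3: both conditions met, included
  val=4: excluded (4 % 3 != 0)
  val=5: excluded (5 % 3 != 0)
Therefore result = [0, 3].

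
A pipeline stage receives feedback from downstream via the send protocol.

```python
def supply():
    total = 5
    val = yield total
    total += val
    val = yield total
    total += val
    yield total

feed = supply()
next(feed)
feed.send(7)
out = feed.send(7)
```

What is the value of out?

Step 1: next() -> yield total=5.
Step 2: send(7) -> val=7, total = 5+7 = 12, yield 12.
Step 3: send(7) -> val=7, total = 12+7 = 19, yield 19.
Therefore out = 19.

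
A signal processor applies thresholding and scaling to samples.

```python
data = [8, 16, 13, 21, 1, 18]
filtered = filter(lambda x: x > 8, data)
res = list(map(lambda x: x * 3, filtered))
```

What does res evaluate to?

Step 1: Filter data for elements > 8:
  8: removed
  16: kept
  13: kept
  21: kept
  1: removed
  18: kept
Step 2: Map x * 3 on filtered [16, 13, 21, 18]:
  16 -> 48
  13 -> 39
  21 -> 63
  18 -> 54
Therefore res = [48, 39, 63, 54].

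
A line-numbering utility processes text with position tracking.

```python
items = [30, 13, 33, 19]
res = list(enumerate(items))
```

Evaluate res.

Step 1: enumerate pairs each element with its index:
  (0, 30)
  (1, 13)
  (2, 33)
  (3, 19)
Therefore res = [(0, 30), (1, 13), (2, 33), (3, 19)].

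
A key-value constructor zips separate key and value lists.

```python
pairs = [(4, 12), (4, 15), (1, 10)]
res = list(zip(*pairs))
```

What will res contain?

Step 1: zip(*pairs) transposes: unzips [(4, 12), (4, 15), (1, 10)] into separate sequences.
Step 2: First elements: (4, 4, 1), second elements: (12, 15, 10).
Therefore res = [(4, 4, 1), (12, 15, 10)].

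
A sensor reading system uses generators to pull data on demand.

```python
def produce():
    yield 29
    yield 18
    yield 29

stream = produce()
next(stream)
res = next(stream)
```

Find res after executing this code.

Step 1: produce() creates a generator.
Step 2: next(stream) yields 29 (consumed and discarded).
Step 3: next(stream) yields 18, assigned to res.
Therefore res = 18.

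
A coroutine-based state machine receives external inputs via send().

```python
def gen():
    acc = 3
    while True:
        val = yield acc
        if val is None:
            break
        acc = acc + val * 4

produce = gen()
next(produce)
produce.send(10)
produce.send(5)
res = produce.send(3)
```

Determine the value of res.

Step 1: next() -> yield acc=3.
Step 2: send(10) -> val=10, acc = 3 + 10*4 = 43, yield 43.
Step 3: send(5) -> val=5, acc = 43 + 5*4 = 63, yield 63.
Step 4: send(3) -> val=3, acc = 63 + 3*4 = 75, yield 75.
Therefore res = 75.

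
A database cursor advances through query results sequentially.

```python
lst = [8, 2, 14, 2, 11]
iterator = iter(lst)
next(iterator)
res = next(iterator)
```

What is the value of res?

Step 1: Create iterator over [8, 2, 14, 2, 11].
Step 2: next() consumes 8.
Step 3: next() returns 2.
Therefore res = 2.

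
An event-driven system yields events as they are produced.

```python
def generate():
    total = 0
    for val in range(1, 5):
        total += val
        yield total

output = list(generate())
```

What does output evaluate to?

Step 1: Generator accumulates running sum:
  val=1: total = 1, yield 1
  val=2: total = 3, yield 3
  val=3: total = 6, yield 6
  val=4: total = 10, yield 10
Therefore output = [1, 3, 6, 10].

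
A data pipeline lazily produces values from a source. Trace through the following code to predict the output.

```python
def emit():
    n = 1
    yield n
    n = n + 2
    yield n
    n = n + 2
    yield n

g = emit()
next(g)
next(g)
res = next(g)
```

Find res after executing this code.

Step 1: Trace through generator execution:
  Yield 1: n starts at 1, yield 1
  Yield 2: n = 1 + 2 = 3, yield 3
  Yield 3: n = 3 + 2 = 5, yield 5
Step 2: First next() gets 1, second next() gets the second value, third next() yields 5.
Therefore res = 5.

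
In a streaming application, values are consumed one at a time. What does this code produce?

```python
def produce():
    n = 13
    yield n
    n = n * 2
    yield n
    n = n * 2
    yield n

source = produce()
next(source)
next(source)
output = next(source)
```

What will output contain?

Step 1: Trace through generator execution:
  Yield 1: n starts at 13, yield 13
  Yield 2: n = 13 * 2 = 26, yield 26
  Yield 3: n = 26 * 2 = 52, yield 52
Step 2: First next() gets 13, second next() gets the second value, third next() yields 52.
Therefore output = 52.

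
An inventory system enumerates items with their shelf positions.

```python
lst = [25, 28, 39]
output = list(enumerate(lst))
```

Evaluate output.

Step 1: enumerate pairs each element with its index:
  (0, 25)
  (1, 28)
  (2, 39)
Therefore output = [(0, 25), (1, 28), (2, 39)].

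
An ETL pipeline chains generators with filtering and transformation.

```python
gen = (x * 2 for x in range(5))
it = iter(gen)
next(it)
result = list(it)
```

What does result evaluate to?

Step 1: Generator produces [0, 2, 4, 6, 8].
Step 2: next(it) consumes first element (0).
Step 3: list(it) collects remaining: [2, 4, 6, 8].
Therefore result = [2, 4, 6, 8].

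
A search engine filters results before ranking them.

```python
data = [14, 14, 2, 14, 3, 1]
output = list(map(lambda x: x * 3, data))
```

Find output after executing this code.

Step 1: Apply lambda x: x * 3 to each element:
  14 -> 42
  14 -> 42
  2 -> 6
  14 -> 42
  3 -> 9
  1 -> 3
Therefore output = [42, 42, 6, 42, 9, 3].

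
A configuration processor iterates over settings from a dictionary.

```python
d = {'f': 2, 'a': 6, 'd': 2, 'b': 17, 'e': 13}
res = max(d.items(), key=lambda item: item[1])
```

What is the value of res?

Step 1: Find item with maximum value:
  ('f', 2)
  ('a', 6)
  ('d', 2)
  ('b', 17)
  ('e', 13)
Step 2: Maximum value is 17 at key 'b'.
Therefore res = ('b', 17).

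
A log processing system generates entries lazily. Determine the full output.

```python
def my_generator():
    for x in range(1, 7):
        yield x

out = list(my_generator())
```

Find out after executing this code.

Step 1: The generator yields each value from range(1, 7).
Step 2: list() consumes all yields: [1, 2, 3, 4, 5, 6].
Therefore out = [1, 2, 3, 4, 5, 6].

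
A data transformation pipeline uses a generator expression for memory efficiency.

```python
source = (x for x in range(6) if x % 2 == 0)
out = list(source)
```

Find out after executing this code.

Step 1: Filter range(6) keeping only even values:
  x=0: even, included
  x=1: odd, excluded
  x=2: even, included
  x=3: odd, excluded
  x=4: even, included
  x=5: odd, excluded
Therefore out = [0, 2, 4].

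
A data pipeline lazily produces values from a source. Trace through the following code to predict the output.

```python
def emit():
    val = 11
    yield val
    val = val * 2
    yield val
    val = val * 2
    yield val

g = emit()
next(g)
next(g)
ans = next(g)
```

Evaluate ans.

Step 1: Trace through generator execution:
  Yield 1: val starts at 11, yield 11
  Yield 2: val = 11 * 2 = 22, yield 22
  Yield 3: val = 22 * 2 = 44, yield 44
Step 2: First next() gets 11, second next() gets the second value, third next() yields 44.
Therefore ans = 44.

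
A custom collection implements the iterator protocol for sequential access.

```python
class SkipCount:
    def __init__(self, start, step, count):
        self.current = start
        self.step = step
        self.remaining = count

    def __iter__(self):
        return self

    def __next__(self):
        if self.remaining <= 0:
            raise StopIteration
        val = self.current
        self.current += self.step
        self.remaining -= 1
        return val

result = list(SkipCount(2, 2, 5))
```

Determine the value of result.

Step 1: SkipCount starts at 2, increments by 2, for 5 steps:
  Yield 2, then current += 2
  Yield 4, then current += 2
  Yield 6, then current += 2
  Yield 8, then current += 2
  Yield 10, then current += 2
Therefore result = [2, 4, 6, 8, 10].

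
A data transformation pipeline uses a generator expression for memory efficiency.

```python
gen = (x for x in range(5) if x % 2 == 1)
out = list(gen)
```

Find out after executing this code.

Step 1: Filter range(5) keeping only odd values:
  x=0: even, excluded
  x=1: odd, included
  x=2: even, excluded
  x=3: odd, included
  x=4: even, excluded
Therefore out = [1, 3].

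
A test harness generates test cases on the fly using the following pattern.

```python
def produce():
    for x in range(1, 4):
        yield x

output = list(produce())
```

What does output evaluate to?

Step 1: The generator yields each value from range(1, 4).
Step 2: list() consumes all yields: [1, 2, 3].
Therefore output = [1, 2, 3].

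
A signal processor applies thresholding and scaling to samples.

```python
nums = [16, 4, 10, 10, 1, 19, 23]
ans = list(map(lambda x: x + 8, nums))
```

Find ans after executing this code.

Step 1: Apply lambda x: x + 8 to each element:
  16 -> 24
  4 -> 12
  10 -> 18
  10 -> 18
  1 -> 9
  19 -> 27
  23 -> 31
Therefore ans = [24, 12, 18, 18, 9, 27, 31].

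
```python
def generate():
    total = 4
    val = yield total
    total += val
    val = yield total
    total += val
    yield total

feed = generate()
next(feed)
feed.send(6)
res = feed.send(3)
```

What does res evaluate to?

Step 1: next() -> yield total=4.
Step 2: send(6) -> val=6, total = 4+6 = 10, yield 10.
Step 3: send(3) -> val=3, total = 10+3 = 13, yield 13.
Therefore res = 13.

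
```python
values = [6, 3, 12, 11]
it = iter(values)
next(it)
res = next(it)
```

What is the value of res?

Step 1: Create iterator over [6, 3, 12, 11].
Step 2: next() consumes 6.
Step 3: next() returns 3.
Therefore res = 3.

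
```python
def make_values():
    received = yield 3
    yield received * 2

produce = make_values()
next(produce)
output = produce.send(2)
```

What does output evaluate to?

Step 1: next(produce) advances to first yield, producing 3.
Step 2: send(2) resumes, received = 2.
Step 3: yield received * 2 = 2 * 2 = 4.
Therefore output = 4.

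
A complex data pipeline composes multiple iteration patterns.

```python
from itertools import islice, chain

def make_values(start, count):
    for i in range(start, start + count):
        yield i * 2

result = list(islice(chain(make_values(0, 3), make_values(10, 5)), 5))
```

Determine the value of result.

Step 1: make_values(0, 3) yields [0, 2, 4].
Step 2: make_values(10, 5) yields [20, 22, 24, 26, 28].
Step 3: chain concatenates: [0, 2, 4, 20, 22, 24, 26, 28].
Step 4: islice takes first 5: [0, 2, 4, 20, 22].
Therefore result = [0, 2, 4, 20, 22].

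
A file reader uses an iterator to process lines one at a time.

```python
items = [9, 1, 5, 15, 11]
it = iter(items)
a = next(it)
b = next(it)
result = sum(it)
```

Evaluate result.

Step 1: Create iterator over [9, 1, 5, 15, 11].
Step 2: a = next() = 9, b = next() = 1.
Step 3: sum() of remaining [5, 15, 11] = 31.
Therefore result = 31.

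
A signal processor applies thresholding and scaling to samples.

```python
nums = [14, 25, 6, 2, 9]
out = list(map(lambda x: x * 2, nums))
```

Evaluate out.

Step 1: Apply lambda x: x * 2 to each element:
  14 -> 28
  25 -> 50
  6 -> 12
  2 -> 4
  9 -> 18
Therefore out = [28, 50, 12, 4, 18].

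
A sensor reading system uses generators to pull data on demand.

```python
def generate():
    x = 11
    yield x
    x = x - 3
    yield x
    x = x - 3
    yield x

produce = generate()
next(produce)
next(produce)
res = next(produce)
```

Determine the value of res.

Step 1: Trace through generator execution:
  Yield 1: x starts at 11, yield 11
  Yield 2: x = 11 - 3 = 8, yield 8
  Yield 3: x = 8 - 3 = 5, yield 5
Step 2: First next() gets 11, second next() gets the second value, third next() yields 5.
Therefore res = 5.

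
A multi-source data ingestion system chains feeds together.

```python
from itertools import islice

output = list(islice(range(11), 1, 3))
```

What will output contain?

Step 1: islice(range(11), 1, 3) takes elements at indices [1, 3).
Step 2: Elements: [1, 2].
Therefore output = [1, 2].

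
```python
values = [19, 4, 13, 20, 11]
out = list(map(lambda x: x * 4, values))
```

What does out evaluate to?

Step 1: Apply lambda x: x * 4 to each element:
  19 -> 76
  4 -> 16
  13 -> 52
  20 -> 80
  11 -> 44
Therefore out = [76, 16, 52, 80, 44].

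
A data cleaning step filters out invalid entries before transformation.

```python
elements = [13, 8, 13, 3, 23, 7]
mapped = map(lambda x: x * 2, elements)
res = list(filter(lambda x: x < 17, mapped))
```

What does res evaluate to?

Step 1: Map x * 2:
  13 -> 26
  8 -> 16
  13 -> 26
  3 -> 6
  23 -> 46
  7 -> 14
Step 2: Filter for < 17:
  26: removed
  16: kept
  26: removed
  6: kept
  46: removed
  14: kept
Therefore res = [16, 6, 14].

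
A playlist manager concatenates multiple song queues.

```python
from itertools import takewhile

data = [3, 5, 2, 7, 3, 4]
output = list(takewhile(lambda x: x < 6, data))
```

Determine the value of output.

Step 1: takewhile stops at first element >= 6:
  3 < 6: take
  5 < 6: take
  2 < 6: take
  7 >= 6: stop
Therefore output = [3, 5, 2].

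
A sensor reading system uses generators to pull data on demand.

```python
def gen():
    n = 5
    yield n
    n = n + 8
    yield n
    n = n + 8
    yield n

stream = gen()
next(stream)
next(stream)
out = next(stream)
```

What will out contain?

Step 1: Trace through generator execution:
  Yield 1: n starts at 5, yield 5
  Yield 2: n = 5 + 8 = 13, yield 13
  Yield 3: n = 13 + 8 = 21, yield 21
Step 2: First next() gets 5, second next() gets the second value, third next() yields 21.
Therefore out = 21.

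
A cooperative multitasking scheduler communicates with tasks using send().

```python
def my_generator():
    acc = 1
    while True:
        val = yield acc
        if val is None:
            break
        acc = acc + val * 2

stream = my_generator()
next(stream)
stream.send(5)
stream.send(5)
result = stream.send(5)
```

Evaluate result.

Step 1: next() -> yield acc=1.
Step 2: send(5) -> val=5, acc = 1 + 5*2 = 11, yield 11.
Step 3: send(5) -> val=5, acc = 11 + 5*2 = 21, yield 21.
Step 4: send(5) -> val=5, acc = 21 + 5*2 = 31, yield 31.
Therefore result = 31.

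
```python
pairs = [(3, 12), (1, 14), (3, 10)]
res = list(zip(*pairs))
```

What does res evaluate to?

Step 1: zip(*pairs) transposes: unzips [(3, 12), (1, 14), (3, 10)] into separate sequences.
Step 2: First elements: (3, 1, 3), second elements: (12, 14, 10).
Therefore res = [(3, 1, 3), (12, 14, 10)].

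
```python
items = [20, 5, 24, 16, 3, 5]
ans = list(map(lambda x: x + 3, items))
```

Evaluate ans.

Step 1: Apply lambda x: x + 3 to each element:
  20 -> 23
  5 -> 8
  24 -> 27
  16 -> 19
  3 -> 6
  5 -> 8
Therefore ans = [23, 8, 27, 19, 6, 8].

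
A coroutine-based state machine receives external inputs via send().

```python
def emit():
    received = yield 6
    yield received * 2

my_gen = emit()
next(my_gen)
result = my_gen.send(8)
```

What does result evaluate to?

Step 1: next(my_gen) advances to first yield, producing 6.
Step 2: send(8) resumes, received = 8.
Step 3: yield received * 2 = 8 * 2 = 16.
Therefore result = 16.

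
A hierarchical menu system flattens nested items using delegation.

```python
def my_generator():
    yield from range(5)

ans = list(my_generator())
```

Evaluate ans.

Step 1: yield from delegates to the iterable, yielding each element.
Step 2: Collected values: [0, 1, 2, 3, 4].
Therefore ans = [0, 1, 2, 3, 4].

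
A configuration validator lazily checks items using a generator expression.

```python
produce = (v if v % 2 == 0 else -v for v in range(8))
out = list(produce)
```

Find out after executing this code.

Step 1: For each v in range(8), yield v if even, else -v:
  v=0: even, yield 0
  v=1: odd, yield -1
  v=2: even, yield 2
  v=3: odd, yield -3
  v=4: even, yield 4
  v=5: odd, yield -5
  v=6: even, yield 6
  v=7: odd, yield -7
Therefore out = [0, -1, 2, -3, 4, -5, 6, -7].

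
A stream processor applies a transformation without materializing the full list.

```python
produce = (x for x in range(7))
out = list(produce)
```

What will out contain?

Step 1: Generator expression iterates range(7): [0, 1, 2, 3, 4, 5, 6].
Step 2: list() collects all values.
Therefore out = [0, 1, 2, 3, 4, 5, 6].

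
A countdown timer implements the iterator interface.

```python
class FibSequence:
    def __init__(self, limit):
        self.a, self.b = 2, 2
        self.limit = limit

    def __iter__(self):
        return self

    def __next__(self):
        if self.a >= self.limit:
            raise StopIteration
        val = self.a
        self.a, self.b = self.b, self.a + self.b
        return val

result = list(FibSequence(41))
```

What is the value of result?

Step 1: Fibonacci-like sequence (a=2, b=2) until >= 41:
  Yield 2, then a,b = 2,4
  Yield 2, then a,b = 4,6
  Yield 4, then a,b = 6,10
  Yield 6, then a,b = 10,16
  Yield 10, then a,b = 16,26
  Yield 16, then a,b = 26,42
  Yield 26, then a,b = 42,68
Step 2: 42 >= 41, stop.
Therefore result = [2, 2, 4, 6, 10, 16, 26].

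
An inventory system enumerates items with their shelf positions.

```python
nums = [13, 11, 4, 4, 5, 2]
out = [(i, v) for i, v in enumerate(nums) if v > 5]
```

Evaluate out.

Step 1: Filter enumerate([13, 11, 4, 4, 5, 2]) keeping v > 5:
  (0, 13): 13 > 5, included
  (1, 11): 11 > 5, included
  (2, 4): 4 <= 5, excluded
  (3, 4): 4 <= 5, excluded
  (4, 5): 5 <= 5, excluded
  (5, 2): 2 <= 5, excluded
Therefore out = [(0, 13), (1, 11)].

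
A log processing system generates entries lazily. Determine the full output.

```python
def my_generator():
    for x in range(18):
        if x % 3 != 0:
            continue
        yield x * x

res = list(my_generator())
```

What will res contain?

Step 1: Only yield x**2 when x is divisible by 3:
  x=0: 0 % 3 == 0, yield 0**2 = 0
  x=3: 3 % 3 == 0, yield 3**2 = 9
  x=6: 6 % 3 == 0, yield 6**2 = 36
  x=9: 9 % 3 == 0, yield 9**2 = 81
  x=12: 12 % 3 == 0, yield 12**2 = 144
  x=15: 15 % 3 == 0, yield 15**2 = 225
Therefore res = [0, 9, 36, 81, 144, 225].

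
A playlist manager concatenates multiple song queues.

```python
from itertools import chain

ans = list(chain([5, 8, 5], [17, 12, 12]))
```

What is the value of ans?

Step 1: chain() concatenates iterables: [5, 8, 5] + [17, 12, 12].
Therefore ans = [5, 8, 5, 17, 12, 12].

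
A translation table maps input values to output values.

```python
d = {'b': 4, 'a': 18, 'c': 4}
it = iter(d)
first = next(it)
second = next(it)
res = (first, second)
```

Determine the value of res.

Step 1: iter(d) iterates over keys: ['b', 'a', 'c'].
Step 2: first = next(it) = 'b', second = next(it) = 'a'.
Therefore res = ('b', 'a').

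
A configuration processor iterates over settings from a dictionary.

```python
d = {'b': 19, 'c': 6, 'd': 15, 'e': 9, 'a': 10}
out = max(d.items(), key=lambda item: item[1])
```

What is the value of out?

Step 1: Find item with maximum value:
  ('b', 19)
  ('c', 6)
  ('d', 15)
  ('e', 9)
  ('a', 10)
Step 2: Maximum value is 19 at key 'b'.
Therefore out = ('b', 19).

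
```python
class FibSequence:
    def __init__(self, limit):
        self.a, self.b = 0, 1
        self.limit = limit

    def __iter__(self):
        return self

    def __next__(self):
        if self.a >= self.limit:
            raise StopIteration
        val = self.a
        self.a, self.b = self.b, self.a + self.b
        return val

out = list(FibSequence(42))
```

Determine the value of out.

Step 1: Fibonacci-like sequence (a=0, b=1) until >= 42:
  Yield 0, then a,b = 1,1
  Yield 1, then a,b = 1,2
  Yield 1, then a,b = 2,3
  Yield 2, then a,b = 3,5
  Yield 3, then a,b = 5,8
  Yield 5, then a,b = 8,13
  Yield 8, then a,b = 13,21
  Yield 13, then a,b = 21,34
  Yield 21, then a,b = 34,55
  Yield 34, then a,b = 55,89
Step 2: 55 >= 42, stop.
Therefore out = [0, 1, 1, 2, 3, 5, 8, 13, 21, 34].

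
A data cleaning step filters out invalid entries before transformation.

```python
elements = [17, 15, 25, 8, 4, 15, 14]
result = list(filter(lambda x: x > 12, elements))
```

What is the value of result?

Step 1: Filter elements > 12:
  17: kept
  15: kept
  25: kept
  8: removed
  4: removed
  15: kept
  14: kept
Therefore result = [17, 15, 25, 15, 14].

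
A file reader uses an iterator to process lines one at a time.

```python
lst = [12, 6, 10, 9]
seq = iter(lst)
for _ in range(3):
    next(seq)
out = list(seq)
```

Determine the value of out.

Step 1: Create iterator over [12, 6, 10, 9].
Step 2: Advance 3 positions (consuming [12, 6, 10]).
Step 3: list() collects remaining elements: [9].
Therefore out = [9].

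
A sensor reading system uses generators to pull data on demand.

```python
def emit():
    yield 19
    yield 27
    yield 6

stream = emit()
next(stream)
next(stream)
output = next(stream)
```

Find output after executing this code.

Step 1: emit() creates a generator.
Step 2: next(stream) yields 19 (consumed and discarded).
Step 3: next(stream) yields 27 (consumed and discarded).
Step 4: next(stream) yields 6, assigned to output.
Therefore output = 6.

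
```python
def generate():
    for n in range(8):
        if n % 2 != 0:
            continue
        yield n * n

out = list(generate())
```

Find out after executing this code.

Step 1: Only yield n**2 when n is divisible by 2:
  n=0: 0 % 2 == 0, yield 0**2 = 0
  n=2: 2 % 2 == 0, yield 2**2 = 4
  n=4: 4 % 2 == 0, yield 4**2 = 16
  n=6: 6 % 2 == 0, yield 6**2 = 36
Therefore out = [0, 4, 16, 36].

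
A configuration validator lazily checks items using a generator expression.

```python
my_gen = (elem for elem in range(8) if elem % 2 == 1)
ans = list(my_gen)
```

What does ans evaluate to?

Step 1: Filter range(8) keeping only odd values:
  elem=0: even, excluded
  elem=1: odd, included
  elem=2: even, excluded
  elem=3: odd, included
  elem=4: even, excluded
  elem=5: odd, included
  elem=6: even, excluded
  elem=7: odd, included
Therefore ans = [1, 3, 5, 7].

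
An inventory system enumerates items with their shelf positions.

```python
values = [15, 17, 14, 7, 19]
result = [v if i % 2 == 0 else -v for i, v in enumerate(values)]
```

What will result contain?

Step 1: For each (i, v), keep v if i is even, negate if odd:
  i=0 (even): keep 15
  i=1 (odd): negate to -17
  i=2 (even): keep 14
  i=3 (odd): negate to -7
  i=4 (even): keep 19
Therefore result = [15, -17, 14, -7, 19].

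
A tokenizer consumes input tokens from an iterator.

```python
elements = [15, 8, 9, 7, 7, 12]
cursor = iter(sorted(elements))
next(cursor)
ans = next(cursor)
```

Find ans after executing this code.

Step 1: sorted([15, 8, 9, 7, 7, 12]) = [7, 7, 8, 9, 12, 15].
Step 2: Create iterator and skip 1 elements.
Step 3: next() returns 7.
Therefore ans = 7.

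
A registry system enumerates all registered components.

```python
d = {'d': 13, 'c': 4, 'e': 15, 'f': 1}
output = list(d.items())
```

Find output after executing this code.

Step 1: d.items() returns (key, value) pairs in insertion order.
Therefore output = [('d', 13), ('c', 4), ('e', 15), ('f', 1)].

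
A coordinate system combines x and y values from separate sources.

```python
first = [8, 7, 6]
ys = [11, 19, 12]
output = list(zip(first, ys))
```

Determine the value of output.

Step 1: zip pairs elements at same index:
  Index 0: (8, 11)
  Index 1: (7, 19)
  Index 2: (6, 12)
Therefore output = [(8, 11), (7, 19), (6, 12)].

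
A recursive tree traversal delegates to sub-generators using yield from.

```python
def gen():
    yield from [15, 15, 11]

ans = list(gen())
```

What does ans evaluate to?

Step 1: yield from delegates to the iterable, yielding each element.
Step 2: Collected values: [15, 15, 11].
Therefore ans = [15, 15, 11].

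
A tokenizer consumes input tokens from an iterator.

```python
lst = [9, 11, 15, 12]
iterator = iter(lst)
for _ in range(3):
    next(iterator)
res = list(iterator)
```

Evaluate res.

Step 1: Create iterator over [9, 11, 15, 12].
Step 2: Advance 3 positions (consuming [9, 11, 15]).
Step 3: list() collects remaining elements: [12].
Therefore res = [12].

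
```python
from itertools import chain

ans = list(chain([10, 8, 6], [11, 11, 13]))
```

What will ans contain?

Step 1: chain() concatenates iterables: [10, 8, 6] + [11, 11, 13].
Therefore ans = [10, 8, 6, 11, 11, 13].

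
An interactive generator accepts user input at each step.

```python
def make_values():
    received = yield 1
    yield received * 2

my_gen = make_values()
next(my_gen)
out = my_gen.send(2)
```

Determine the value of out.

Step 1: next(my_gen) advances to first yield, producing 1.
Step 2: send(2) resumes, received = 2.
Step 3: yield received * 2 = 2 * 2 = 4.
Therefore out = 4.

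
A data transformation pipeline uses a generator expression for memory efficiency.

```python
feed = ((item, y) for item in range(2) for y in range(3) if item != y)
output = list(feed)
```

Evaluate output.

Step 1: Nested generator over range(2) x range(3) where item != y:
  (0, 0): excluded (item == y)
  (0, 1): included
  (0, 2): included
  (1, 0): included
  (1, 1): excluded (item == y)
  (1, 2): included
Therefore output = [(0, 1), (0, 2), (1, 0), (1, 2)].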